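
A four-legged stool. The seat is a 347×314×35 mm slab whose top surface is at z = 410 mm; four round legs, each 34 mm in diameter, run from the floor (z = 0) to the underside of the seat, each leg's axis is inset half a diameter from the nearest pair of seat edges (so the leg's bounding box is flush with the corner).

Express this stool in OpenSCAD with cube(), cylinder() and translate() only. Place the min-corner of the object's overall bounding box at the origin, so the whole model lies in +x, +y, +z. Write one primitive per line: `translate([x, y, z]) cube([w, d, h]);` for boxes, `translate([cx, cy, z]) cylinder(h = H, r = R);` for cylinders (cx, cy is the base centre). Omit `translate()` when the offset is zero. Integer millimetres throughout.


translate([0, 0, 375]) cube([347, 314, 35]);
translate([17, 17, 0]) cylinder(h = 375, r = 17);
translate([330, 17, 0]) cylinder(h = 375, r = 17);
translate([17, 297, 0]) cylinder(h = 375, r = 17);
translate([330, 297, 0]) cylinder(h = 375, r = 17);


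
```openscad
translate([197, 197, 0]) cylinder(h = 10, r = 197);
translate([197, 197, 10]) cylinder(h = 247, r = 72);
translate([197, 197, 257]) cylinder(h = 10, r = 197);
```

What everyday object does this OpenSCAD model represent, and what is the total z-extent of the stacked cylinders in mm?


A spool. The overall height is 267 mm.

Three coaxial cylinders, large–small–large — a spool. Two 10 mm flanges and a 247 mm core give 10 + 247 + 10 = 267 mm.


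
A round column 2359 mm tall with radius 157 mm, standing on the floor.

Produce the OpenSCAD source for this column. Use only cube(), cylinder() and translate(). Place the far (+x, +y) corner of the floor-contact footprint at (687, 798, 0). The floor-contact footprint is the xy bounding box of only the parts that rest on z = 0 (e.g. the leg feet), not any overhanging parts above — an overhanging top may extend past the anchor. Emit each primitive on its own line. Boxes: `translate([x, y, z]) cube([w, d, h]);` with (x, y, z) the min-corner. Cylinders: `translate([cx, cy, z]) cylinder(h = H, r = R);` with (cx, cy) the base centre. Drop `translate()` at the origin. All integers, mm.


translate([530, 641, 0]) cylinder(h = 2359, r = 157);


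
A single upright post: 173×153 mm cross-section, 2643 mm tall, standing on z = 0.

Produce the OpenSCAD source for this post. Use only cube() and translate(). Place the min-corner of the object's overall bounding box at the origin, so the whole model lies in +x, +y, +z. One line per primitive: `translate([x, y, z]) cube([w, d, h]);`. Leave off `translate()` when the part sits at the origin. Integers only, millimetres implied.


cube([173, 153, 2643]);


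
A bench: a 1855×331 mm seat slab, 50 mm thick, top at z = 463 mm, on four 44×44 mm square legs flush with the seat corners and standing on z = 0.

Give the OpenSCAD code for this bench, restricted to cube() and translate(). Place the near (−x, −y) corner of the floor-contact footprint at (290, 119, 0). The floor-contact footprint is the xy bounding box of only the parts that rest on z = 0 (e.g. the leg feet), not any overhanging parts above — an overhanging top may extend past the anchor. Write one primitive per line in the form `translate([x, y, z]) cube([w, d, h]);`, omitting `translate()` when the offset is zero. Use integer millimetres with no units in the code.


translate([290, 119, 413]) cube([1855, 331, 50]);
translate([290, 119, 0]) cube([44, 44, 413]);
translate([290, 406, 0]) cube([44, 44, 413]);
translate([2101, 119, 0]) cube([44, 44, 413]);
translate([2101, 406, 0]) cube([44, 44, 413]);


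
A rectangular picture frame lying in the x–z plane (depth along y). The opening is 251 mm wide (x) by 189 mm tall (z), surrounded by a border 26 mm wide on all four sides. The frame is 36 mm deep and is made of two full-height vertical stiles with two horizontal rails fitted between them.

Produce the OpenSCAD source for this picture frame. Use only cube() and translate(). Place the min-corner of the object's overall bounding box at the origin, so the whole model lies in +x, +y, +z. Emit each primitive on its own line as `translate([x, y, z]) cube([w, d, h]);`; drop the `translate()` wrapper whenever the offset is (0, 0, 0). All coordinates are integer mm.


cube([26, 36, 241]);
translate([277, 0, 0]) cube([26, 36, 241]);
translate([26, 0, 0]) cube([251, 36, 26]);
translate([26, 0, 215]) cube([251, 36, 26]);


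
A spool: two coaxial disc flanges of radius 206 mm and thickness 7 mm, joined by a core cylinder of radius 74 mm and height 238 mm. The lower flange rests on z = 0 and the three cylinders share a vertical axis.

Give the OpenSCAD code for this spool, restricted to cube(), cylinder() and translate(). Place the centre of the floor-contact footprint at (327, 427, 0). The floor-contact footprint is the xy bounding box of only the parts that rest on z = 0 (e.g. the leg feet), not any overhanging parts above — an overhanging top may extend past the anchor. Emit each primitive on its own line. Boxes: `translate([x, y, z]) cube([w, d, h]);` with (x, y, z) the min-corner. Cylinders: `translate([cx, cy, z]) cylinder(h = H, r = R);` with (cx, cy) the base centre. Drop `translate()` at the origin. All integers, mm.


translate([327, 427, 0]) cylinder(h = 7, r = 206);
translate([327, 427, 7]) cylinder(h = 238, r = 74);
translate([327, 427, 245]) cylinder(h = 7, r = 206);


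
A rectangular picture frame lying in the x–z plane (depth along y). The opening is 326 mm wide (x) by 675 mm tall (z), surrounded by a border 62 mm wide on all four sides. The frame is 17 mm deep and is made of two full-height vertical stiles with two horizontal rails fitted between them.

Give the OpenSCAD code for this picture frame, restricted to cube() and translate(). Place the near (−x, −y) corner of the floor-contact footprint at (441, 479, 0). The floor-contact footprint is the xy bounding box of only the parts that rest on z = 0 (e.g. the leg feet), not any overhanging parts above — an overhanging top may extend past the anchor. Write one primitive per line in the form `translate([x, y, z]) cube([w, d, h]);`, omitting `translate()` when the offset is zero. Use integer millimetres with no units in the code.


translate([441, 479, 0]) cube([62, 17, 799]);
translate([829, 479, 0]) cube([62, 17, 799]);
translate([503, 479, 0]) cube([326, 17, 62]);
translate([503, 479, 737]) cube([326, 17, 62]);


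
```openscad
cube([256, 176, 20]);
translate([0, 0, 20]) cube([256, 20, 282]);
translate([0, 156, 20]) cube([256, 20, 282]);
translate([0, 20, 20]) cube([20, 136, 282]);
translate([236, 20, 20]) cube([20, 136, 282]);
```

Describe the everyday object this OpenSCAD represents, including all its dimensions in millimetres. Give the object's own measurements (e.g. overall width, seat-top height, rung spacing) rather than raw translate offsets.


An open-topped rectangular box: outside dimensions 256×176×302 mm, with a uniform wall and base thickness of 20 mm. The base is a full 256×176 slab on the floor; four walls sit on top of the base. The front and back walls (the −y and +y sides) span the full width; the two side walls fit between them.


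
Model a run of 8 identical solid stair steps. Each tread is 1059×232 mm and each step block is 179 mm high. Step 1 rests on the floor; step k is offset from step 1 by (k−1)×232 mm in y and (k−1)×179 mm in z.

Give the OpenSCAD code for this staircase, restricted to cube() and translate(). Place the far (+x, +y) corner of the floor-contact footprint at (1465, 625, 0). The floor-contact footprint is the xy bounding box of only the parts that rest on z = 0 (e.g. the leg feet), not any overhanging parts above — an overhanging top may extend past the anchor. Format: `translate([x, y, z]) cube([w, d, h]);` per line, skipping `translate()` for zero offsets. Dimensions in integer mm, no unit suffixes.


translate([406, 393, 0]) cube([1059, 232, 179]);
translate([406, 625, 179]) cube([1059, 232, 179]);
translate([406, 857, 358]) cube([1059, 232, 179]);
translate([406, 1089, 537]) cube([1059, 232, 179]);
translate([406, 1321, 716]) cube([1059, 232, 179]);
translate([406, 1553, 895]) cube([1059, 232, 179]);
translate([406, 1785, 1074]) cube([1059, 232, 179]);
translate([406, 2017, 1253]) cube([1059, 232, 179]);


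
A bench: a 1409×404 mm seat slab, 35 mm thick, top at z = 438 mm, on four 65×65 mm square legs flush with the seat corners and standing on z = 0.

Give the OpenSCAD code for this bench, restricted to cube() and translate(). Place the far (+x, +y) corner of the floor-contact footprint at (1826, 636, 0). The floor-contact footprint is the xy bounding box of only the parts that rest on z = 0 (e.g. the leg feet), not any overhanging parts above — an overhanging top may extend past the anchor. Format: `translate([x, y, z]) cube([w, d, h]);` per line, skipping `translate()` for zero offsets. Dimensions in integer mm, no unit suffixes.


translate([417, 232, 403]) cube([1409, 404, 35]);
translate([417, 232, 0]) cube([65, 65, 403]);
translate([417, 571, 0]) cube([65, 65, 403]);
translate([1761, 232, 0]) cube([65, 65, 403]);
translate([1761, 571, 0]) cube([65, 65, 403]);


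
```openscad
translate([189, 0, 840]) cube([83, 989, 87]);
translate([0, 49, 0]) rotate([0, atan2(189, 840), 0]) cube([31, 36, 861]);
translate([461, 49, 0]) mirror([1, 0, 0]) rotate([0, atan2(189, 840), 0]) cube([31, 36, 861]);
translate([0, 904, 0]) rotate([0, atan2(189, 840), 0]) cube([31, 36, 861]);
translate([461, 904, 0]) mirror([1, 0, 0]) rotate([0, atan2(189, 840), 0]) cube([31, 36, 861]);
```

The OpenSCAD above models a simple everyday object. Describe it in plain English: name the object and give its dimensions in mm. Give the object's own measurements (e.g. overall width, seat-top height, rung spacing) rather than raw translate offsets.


A sawhorse. A 83×989×87 mm beam (x, y, z) sits on two A-frame leg pairs. Each pair is two raked legs of 31×36 mm section (36 mm along y) splaying symmetrically in x. Each leg rises 840 mm vertically over 189 mm of horizontal reach and is 861 mm long along its own axis. Every leg's outer bottom edge rests on the floor and its outer top edge meets a bottom edge of the beam — the left legs (tilting toward +x) meet the beam's −x bottom edge, the right legs (their mirror images, tilting toward −x) meet its +x bottom edge — so the leg tops tuck under the beam, the beam's underside is 840 mm above the floor, and the feet are 461 mm apart outside-to-outside with the beam centred between them. The two leg pairs are set in 49 mm from either end of the beam.


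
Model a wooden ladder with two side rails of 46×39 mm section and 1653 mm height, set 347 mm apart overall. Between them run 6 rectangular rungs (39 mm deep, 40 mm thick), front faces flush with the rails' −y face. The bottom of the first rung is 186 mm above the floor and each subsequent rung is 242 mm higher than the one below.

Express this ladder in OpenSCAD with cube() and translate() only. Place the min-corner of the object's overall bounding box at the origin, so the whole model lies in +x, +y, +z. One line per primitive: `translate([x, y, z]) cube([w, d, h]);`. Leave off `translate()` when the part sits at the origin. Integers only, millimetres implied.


cube([46, 39, 1653]);
translate([301, 0, 0]) cube([46, 39, 1653]);
translate([46, 0, 186]) cube([255, 39, 40]);
translate([46, 0, 428]) cube([255, 39, 40]);
translate([46, 0, 670]) cube([255, 39, 40]);
translate([46, 0, 912]) cube([255, 39, 40]);
translate([46, 0, 1154]) cube([255, 39, 40]);
translate([46, 0, 1396]) cube([255, 39, 40]);


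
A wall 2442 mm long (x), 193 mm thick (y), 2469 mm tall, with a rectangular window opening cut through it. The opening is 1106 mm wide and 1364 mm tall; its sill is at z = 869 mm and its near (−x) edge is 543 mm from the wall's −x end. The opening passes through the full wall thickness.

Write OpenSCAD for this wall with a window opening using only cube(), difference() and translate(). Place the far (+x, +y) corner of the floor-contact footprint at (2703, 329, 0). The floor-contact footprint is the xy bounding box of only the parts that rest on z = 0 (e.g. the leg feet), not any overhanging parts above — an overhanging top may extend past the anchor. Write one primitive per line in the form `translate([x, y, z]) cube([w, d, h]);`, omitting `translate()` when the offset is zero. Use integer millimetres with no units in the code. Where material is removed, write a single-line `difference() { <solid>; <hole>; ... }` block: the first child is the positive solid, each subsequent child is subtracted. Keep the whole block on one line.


difference() { translate([261, 136, 0]) cube([2442, 193, 2469]); translate([804, 136, 869]) cube([1106, 193, 1364]); }


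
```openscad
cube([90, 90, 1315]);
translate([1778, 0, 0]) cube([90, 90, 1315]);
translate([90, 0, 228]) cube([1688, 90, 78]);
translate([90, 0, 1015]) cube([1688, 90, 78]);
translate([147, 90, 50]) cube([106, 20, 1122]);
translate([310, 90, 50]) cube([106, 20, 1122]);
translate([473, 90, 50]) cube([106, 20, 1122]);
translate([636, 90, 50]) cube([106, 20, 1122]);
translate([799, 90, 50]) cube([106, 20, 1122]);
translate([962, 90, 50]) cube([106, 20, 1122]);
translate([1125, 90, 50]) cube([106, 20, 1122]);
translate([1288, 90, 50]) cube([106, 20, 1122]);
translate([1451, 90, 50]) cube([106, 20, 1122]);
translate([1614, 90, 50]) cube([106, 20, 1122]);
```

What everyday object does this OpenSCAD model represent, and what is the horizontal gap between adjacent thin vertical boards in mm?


A fence section. The picket gap is 57 mm.

Two posts, two rails, 10 pickets — a fence section. Span 1688 mm holds 10 pickets of 106 mm with 11 equal gaps: ⌊(1688 − 10·106) / 11⌋ = 57 mm.


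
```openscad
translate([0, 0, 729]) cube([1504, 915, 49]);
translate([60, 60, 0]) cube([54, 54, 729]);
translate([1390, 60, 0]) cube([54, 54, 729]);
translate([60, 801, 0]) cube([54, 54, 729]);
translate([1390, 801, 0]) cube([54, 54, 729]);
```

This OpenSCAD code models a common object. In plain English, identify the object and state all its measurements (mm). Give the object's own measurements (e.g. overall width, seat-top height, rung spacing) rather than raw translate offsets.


A rectangular dining table. The top is 1504×915×49 mm with its upper surface at z = 778 mm. It stands on four 54×54 mm square legs, each inset 60 mm from the nearest pair of top edges, running from the floor to the underside of the top.


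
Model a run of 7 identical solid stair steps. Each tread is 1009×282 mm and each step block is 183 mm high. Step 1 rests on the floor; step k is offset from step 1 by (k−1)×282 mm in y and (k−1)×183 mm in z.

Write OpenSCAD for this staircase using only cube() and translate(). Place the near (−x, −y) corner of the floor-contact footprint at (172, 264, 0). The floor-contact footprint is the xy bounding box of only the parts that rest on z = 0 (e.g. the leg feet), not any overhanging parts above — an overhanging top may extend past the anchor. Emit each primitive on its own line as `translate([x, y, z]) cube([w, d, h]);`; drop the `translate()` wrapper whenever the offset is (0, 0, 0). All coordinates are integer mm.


translate([172, 264, 0]) cube([1009, 282, 183]);
translate([172, 546, 183]) cube([1009, 282, 183]);
translate([172, 828, 366]) cube([1009, 282, 183]);
translate([172, 1110, 549]) cube([1009, 282, 183]);
translate([172, 1392, 732]) cube([1009, 282, 183]);
translate([172, 1674, 915]) cube([1009, 282, 183]);
translate([172, 1956, 1098]) cube([1009, 282, 183]);


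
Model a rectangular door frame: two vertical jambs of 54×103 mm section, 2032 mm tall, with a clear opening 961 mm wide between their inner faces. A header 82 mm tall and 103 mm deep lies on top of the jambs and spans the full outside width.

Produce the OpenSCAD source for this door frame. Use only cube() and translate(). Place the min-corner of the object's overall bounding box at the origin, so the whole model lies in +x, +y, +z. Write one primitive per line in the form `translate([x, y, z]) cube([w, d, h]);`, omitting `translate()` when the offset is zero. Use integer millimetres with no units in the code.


cube([54, 103, 2032]);
translate([1015, 0, 0]) cube([54, 103, 2032]);
translate([0, 0, 2032]) cube([1069, 103, 82]);


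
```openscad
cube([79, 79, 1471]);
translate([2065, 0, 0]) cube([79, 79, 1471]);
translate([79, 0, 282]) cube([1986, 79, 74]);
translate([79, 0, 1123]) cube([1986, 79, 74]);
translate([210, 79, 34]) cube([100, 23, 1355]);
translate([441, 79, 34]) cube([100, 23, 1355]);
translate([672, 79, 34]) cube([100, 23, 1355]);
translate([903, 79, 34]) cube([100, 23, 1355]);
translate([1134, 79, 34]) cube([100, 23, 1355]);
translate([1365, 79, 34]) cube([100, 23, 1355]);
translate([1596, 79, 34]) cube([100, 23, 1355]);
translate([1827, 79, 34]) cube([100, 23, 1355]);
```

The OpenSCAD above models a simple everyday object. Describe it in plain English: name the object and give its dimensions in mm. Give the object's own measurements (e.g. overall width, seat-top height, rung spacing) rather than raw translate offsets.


A fence section. Two 79×79 mm posts, 1471 mm tall, stand on the floor with a clear span of 1986 mm between their inner faces. Two horizontal rails of 79×74 mm section span the gap between the posts with their undersides at z = 282 mm and z = 1123 mm, flush with the posts' −y face. 8 pickets, each 100 mm wide, 23 mm thick and 1355 mm tall, are fixed to the +y face of the rails with their bottoms at z = 34 mm, spaced across the span with a 131 mm gap after the −x post and between neighbouring pickets, with 138 mm left before the +x post.


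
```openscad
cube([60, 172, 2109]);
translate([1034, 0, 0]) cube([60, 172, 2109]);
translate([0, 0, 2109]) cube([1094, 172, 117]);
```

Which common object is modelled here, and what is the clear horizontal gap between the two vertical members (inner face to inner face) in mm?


A door frame. The clear opening width is 974 mm.

Two 2109 mm tall posts with a header on top — a door frame. The left jamb is 60 mm wide at x = 0; the right jamb starts at x = 1034. The clear opening is 1034 − 60 = 974 mm.


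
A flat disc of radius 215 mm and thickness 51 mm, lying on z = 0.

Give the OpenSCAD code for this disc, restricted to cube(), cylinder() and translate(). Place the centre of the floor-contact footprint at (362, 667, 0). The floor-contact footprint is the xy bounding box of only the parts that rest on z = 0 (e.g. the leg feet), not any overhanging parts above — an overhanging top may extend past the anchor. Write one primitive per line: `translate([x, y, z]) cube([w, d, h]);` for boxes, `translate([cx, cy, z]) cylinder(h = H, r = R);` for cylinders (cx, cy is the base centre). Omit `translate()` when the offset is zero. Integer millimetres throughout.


translate([362, 667, 0]) cylinder(h = 51, r = 215);


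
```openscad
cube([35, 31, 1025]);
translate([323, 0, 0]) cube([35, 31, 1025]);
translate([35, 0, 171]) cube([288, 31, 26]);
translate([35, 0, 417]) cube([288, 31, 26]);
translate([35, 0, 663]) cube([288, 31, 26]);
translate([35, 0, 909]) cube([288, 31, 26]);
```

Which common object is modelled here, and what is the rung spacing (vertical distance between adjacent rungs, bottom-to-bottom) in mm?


A ladder. The rung spacing is 246 mm.

Two tall 35×31 posts with 4 short bars between them — a ladder. Adjacent rungs sit at z = 171 and z = 417, so the spacing is 417 − 171 = 246 mm.


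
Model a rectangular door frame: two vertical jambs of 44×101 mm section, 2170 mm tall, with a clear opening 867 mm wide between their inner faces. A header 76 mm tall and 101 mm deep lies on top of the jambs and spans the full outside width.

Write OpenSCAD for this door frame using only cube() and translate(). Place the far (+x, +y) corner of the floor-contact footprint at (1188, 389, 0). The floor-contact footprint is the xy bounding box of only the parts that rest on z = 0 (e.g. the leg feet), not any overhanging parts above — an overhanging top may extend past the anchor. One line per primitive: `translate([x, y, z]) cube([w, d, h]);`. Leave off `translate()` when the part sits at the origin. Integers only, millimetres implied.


translate([233, 288, 0]) cube([44, 101, 2170]);
translate([1144, 288, 0]) cube([44, 101, 2170]);
translate([233, 288, 2170]) cube([955, 101, 76]);


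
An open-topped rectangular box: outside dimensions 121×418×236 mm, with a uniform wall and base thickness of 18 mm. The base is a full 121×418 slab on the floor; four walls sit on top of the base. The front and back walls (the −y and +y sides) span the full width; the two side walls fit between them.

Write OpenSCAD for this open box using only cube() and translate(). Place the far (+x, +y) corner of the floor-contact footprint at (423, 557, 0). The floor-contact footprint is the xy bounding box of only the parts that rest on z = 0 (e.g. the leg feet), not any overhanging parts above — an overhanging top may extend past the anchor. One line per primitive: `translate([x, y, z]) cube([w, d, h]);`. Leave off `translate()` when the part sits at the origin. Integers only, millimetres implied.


translate([302, 139, 0]) cube([121, 418, 18]);
translate([302, 139, 18]) cube([121, 18, 218]);
translate([302, 539, 18]) cube([121, 18, 218]);
translate([302, 157, 18]) cube([18, 382, 218]);
translate([405, 157, 18]) cube([18, 382, 218]);


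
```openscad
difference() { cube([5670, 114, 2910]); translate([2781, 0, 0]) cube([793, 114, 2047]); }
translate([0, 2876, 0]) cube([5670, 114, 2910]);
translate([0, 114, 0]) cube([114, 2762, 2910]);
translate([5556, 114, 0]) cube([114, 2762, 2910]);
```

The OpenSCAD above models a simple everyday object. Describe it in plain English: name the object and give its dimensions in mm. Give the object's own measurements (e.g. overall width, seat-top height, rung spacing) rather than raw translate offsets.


A single room: four walls, each 2910 mm tall and 114 mm thick, enclosing an outside footprint 5670×2990 mm (x × y), no floor or roof. The front and back walls (−y and +y sides) run the full x-width; the side walls fit between their inner faces. A door opening 793 mm wide and 2047 mm tall is cut through the front wall from the floor up, its −x edge 2781 mm from the wall's −x end.


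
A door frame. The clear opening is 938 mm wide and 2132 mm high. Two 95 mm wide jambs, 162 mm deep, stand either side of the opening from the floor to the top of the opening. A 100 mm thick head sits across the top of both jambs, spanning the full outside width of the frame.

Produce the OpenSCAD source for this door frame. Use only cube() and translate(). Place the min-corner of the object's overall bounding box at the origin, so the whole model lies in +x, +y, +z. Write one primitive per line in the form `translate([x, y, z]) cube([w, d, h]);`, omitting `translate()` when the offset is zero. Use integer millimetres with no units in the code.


cube([95, 162, 2132]);
translate([1033, 0, 0]) cube([95, 162, 2132]);
translate([0, 0, 2132]) cube([1128, 162, 100]);


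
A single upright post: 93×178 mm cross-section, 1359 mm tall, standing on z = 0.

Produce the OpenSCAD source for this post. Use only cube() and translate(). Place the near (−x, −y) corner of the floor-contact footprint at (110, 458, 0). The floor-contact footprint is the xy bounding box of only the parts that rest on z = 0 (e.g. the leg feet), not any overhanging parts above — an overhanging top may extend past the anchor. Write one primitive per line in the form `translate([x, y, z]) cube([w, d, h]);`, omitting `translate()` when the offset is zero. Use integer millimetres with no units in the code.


translate([110, 458, 0]) cube([93, 178, 1359]);


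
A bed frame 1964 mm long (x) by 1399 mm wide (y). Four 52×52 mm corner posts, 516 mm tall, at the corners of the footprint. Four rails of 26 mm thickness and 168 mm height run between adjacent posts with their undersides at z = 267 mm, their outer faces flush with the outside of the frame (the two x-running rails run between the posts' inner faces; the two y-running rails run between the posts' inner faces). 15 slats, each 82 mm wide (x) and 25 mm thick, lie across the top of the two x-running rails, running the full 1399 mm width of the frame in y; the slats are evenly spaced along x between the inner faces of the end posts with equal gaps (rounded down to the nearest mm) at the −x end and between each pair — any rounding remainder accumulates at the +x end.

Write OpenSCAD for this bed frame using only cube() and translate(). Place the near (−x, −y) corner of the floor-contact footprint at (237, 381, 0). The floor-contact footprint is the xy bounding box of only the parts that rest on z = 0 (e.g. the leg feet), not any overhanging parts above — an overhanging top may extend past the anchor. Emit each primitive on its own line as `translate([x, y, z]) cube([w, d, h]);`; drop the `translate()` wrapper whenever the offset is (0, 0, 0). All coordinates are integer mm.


// slat z = rail_z + rail_h = 267 + 168 = 435
// slat gap = ⌊(1860 − 15·82) / 16⌋ = 39
translate([237, 381, 0]) cube([52, 52, 516]);
translate([237, 1728, 0]) cube([52, 52, 516]);
translate([2149, 381, 0]) cube([52, 52, 516]);
translate([2149, 1728, 0]) cube([52, 52, 516]);
translate([289, 381, 267]) cube([1860, 26, 168]);
translate([289, 1754, 267]) cube([1860, 26, 168]);
translate([237, 433, 267]) cube([26, 1295, 168]);
translate([2175, 433, 267]) cube([26, 1295, 168]);
translate([328, 381, 435]) cube([82, 1399, 25]);
translate([449, 381, 435]) cube([82, 1399, 25]);
translate([570, 381, 435]) cube([82, 1399, 25]);
translate([691, 381, 435]) cube([82, 1399, 25]);
translate([812, 381, 435]) cube([82, 1399, 25]);
translate([933, 381, 435]) cube([82, 1399, 25]);
translate([1054, 381, 435]) cube([82, 1399, 25]);
translate([1175, 381, 435]) cube([82, 1399, 25]);
translate([1296, 381, 435]) cube([82, 1399, 25]);
translate([1417, 381, 435]) cube([82, 1399, 25]);
translate([1538, 381, 435]) cube([82, 1399, 25]);
translate([1659, 381, 435]) cube([82, 1399, 25]);
translate([1780, 381, 435]) cube([82, 1399, 25]);
translate([1901, 381, 435]) cube([82, 1399, 25]);
translate([2022, 381, 435]) cube([82, 1399, 25]);


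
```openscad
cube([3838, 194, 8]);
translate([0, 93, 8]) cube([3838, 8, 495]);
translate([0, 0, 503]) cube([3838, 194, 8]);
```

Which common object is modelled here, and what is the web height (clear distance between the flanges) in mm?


An I-beam. The web height is 495 mm.

Two wide flanges with a thin centred web — an I-beam. Overall 511 mm minus two 8 mm flanges gives a web of 511 − 2·8 = 495 mm.


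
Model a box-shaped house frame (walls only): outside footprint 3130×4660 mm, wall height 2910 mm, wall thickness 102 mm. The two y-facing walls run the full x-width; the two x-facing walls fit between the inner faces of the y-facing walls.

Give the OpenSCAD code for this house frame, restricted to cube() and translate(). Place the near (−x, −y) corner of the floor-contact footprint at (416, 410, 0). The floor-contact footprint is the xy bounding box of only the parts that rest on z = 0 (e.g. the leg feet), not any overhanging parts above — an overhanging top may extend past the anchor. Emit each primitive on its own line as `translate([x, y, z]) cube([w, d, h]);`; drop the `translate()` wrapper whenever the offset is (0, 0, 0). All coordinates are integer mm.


translate([416, 410, 0]) cube([3130, 102, 2910]);
translate([416, 4968, 0]) cube([3130, 102, 2910]);
translate([416, 512, 0]) cube([102, 4456, 2910]);
translate([3444, 512, 0]) cube([102, 4456, 2910]);


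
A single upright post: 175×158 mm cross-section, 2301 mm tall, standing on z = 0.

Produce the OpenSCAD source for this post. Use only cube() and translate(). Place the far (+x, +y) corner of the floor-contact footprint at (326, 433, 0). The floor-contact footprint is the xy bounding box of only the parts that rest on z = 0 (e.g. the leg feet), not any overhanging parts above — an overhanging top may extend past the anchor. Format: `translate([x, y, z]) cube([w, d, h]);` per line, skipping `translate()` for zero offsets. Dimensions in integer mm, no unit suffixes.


translate([151, 275, 0]) cube([175, 158, 2301]);


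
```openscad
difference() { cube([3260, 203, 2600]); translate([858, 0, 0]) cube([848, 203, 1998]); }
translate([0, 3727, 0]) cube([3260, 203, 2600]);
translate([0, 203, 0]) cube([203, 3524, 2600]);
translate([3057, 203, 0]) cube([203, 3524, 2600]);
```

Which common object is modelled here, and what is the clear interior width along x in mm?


A single room. The interior width is 2854 mm.

Four walls enclosing a rectangle with a door in the front wall — a room. Outside width 3260 minus two 203 mm walls gives 2854 mm.


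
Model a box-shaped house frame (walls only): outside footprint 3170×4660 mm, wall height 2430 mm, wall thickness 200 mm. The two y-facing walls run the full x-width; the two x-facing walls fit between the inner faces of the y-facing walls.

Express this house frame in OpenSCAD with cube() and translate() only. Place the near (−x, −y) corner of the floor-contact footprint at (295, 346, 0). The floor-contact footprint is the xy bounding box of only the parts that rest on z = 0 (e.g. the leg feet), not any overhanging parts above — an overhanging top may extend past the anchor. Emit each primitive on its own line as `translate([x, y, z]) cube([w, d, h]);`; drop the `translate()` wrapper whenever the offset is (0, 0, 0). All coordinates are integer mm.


translate([295, 346, 0]) cube([3170, 200, 2430]);
translate([295, 4806, 0]) cube([3170, 200, 2430]);
translate([295, 546, 0]) cube([200, 4260, 2430]);
translate([3265, 546, 0]) cube([200, 4260, 2430]);


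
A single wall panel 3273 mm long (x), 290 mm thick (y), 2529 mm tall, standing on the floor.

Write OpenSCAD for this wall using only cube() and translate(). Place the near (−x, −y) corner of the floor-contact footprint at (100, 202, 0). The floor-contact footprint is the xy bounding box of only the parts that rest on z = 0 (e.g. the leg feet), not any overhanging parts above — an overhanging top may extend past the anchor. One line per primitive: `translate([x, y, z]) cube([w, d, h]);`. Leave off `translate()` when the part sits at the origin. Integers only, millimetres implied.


translate([100, 202, 0]) cube([3273, 290, 2529]);


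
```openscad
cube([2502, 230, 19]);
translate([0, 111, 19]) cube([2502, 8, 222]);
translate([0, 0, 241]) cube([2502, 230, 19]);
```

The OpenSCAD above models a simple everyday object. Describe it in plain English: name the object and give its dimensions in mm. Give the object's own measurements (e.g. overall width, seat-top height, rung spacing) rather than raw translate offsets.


An I-beam lying along x, 2502 mm long. Overall section height 260 mm. Two flanges 230 mm wide (y) and 19 mm thick, one on the floor and one at the top; a web 8 mm thick runs between them, centred on the flange width.


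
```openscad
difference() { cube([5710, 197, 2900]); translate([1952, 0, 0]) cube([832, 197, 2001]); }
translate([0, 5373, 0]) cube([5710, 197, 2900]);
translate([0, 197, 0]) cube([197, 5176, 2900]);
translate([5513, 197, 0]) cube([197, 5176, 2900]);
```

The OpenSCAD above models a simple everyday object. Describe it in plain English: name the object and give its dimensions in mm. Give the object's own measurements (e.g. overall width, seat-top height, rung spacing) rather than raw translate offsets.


A single room: four walls, each 2900 mm tall and 197 mm thick, enclosing an outside footprint 5710×5570 mm (x × y), no floor or roof. The front and back walls (−y and +y sides) run the full x-width; the side walls fit between their inner faces. A door opening 832 mm wide and 2001 mm tall is cut through the front wall from the floor up, its −x edge 1952 mm from the wall's −x end.


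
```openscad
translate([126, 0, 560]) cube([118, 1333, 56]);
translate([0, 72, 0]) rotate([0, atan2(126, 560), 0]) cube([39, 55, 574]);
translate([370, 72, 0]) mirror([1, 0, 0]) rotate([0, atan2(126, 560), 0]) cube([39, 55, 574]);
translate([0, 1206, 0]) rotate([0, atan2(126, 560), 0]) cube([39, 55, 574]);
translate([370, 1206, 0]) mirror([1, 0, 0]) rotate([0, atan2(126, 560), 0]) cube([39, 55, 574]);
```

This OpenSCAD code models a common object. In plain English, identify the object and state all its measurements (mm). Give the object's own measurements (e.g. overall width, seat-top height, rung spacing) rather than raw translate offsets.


A sawhorse. A 118×1333×56 mm beam (x, y, z) sits on two A-frame leg pairs. Each pair is two raked legs of 39×55 mm section (55 mm along y) splaying symmetrically in x. Each leg rises 560 mm vertically over 126 mm of horizontal reach and is 574 mm long along its own axis. Every leg's outer bottom edge rests on the floor and its outer top edge meets a bottom edge of the beam — the left legs (tilting toward +x) meet the beam's −x bottom edge, the right legs (their mirror images, tilting toward −x) meet its +x bottom edge — so the leg tops tuck under the beam, the beam's underside is 560 mm above the floor, and the feet are 370 mm apart outside-to-outside with the beam centred between them. The two leg pairs are set in 72 mm from either end of the beam.


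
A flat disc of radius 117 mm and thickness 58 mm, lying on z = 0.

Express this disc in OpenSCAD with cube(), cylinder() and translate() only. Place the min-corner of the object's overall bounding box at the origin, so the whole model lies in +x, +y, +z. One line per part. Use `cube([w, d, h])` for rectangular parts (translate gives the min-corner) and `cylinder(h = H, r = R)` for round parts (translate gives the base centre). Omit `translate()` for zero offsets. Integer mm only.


translate([117, 117, 0]) cylinder(h = 58, r = 117);


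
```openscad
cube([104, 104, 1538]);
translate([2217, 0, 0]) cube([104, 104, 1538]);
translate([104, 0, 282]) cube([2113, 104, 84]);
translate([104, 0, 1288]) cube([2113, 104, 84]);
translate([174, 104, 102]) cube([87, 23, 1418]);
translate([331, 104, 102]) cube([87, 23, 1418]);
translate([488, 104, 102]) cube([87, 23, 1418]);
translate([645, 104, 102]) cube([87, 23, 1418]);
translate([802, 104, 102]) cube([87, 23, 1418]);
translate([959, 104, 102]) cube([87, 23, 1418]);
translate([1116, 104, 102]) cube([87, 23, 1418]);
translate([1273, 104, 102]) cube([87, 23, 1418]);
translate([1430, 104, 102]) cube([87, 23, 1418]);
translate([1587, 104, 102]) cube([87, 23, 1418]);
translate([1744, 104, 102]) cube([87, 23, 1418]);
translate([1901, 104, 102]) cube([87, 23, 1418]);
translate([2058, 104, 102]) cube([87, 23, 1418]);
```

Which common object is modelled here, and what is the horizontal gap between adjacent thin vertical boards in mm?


A fence section. The picket gap is 70 mm.

Two posts, two rails, 13 pickets — a fence section. Span 2113 mm holds 13 pickets of 87 mm with 14 equal gaps: ⌊(2113 − 13·87) / 14⌋ = 70 mm.


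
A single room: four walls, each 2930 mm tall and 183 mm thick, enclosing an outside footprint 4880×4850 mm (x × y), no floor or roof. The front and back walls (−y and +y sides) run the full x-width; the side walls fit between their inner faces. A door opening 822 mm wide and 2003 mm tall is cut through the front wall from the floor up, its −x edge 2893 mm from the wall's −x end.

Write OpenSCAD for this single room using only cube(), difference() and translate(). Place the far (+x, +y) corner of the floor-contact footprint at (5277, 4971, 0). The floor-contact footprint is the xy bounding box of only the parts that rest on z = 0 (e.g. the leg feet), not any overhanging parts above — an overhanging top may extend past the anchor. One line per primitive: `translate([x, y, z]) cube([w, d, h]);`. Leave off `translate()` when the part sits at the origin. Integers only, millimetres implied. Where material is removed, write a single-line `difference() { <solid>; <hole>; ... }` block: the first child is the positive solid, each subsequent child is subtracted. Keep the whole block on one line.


difference() { translate([397, 121, 0]) cube([4880, 183, 2930]); translate([3290, 121, 0]) cube([822, 183, 2003]); }
translate([397, 4788, 0]) cube([4880, 183, 2930]);
translate([397, 304, 0]) cube([183, 4484, 2930]);
translate([5094, 304, 0]) cube([183, 4484, 2930]);


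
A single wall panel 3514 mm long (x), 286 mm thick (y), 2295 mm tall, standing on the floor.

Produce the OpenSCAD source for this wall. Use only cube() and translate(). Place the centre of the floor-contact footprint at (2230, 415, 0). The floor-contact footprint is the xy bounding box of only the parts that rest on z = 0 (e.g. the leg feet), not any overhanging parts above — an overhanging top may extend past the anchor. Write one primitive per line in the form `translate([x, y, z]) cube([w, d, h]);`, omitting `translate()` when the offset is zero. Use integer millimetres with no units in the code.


translate([473, 272, 0]) cube([3514, 286, 2295]);


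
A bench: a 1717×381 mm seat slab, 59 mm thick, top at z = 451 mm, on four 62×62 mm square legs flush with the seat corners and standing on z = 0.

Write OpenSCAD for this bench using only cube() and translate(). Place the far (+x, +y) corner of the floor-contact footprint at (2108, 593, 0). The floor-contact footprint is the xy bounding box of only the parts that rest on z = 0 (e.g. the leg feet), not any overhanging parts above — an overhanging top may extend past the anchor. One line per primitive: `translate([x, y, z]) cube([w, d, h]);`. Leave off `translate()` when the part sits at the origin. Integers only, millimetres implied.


// leg_h = 451 − 59 = 392
translate([391, 212, 392]) cube([1717, 381, 59]);
translate([391, 212, 0]) cube([62, 62, 392]);
translate([391, 531, 0]) cube([62, 62, 392]);
translate([2046, 212, 0]) cube([62, 62, 392]);
translate([2046, 531, 0]) cube([62, 62, 392]);


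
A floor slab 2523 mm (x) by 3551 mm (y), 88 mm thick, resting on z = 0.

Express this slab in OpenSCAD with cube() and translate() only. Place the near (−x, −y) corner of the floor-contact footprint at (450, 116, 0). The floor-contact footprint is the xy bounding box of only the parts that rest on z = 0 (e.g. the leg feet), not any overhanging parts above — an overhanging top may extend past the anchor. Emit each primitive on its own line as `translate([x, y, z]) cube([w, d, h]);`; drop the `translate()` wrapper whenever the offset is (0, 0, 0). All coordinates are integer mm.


translate([450, 116, 0]) cube([2523, 3551, 88]);


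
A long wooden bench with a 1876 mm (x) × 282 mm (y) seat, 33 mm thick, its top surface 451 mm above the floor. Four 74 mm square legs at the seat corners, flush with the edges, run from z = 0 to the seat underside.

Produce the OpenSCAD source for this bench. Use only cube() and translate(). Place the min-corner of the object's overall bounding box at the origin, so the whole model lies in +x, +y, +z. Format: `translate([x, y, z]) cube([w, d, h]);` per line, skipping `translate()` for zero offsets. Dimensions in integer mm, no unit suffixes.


// leg_h = 451 − 33 = 418
translate([0, 0, 418]) cube([1876, 282, 33]);
cube([74, 74, 418]);
translate([0, 208, 0]) cube([74, 74, 418]);
translate([1802, 0, 0]) cube([74, 74, 418]);
translate([1802, 208, 0]) cube([74, 74, 418]);


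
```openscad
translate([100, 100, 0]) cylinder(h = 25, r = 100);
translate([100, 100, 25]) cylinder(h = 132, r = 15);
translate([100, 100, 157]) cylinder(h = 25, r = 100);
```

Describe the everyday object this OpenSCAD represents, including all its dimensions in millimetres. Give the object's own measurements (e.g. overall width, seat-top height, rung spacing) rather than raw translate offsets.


A spool: two coaxial disc flanges of radius 100 mm and thickness 25 mm, joined by a core cylinder of radius 15 mm and height 132 mm. The lower flange rests on z = 0 and the three cylinders share a vertical axis.


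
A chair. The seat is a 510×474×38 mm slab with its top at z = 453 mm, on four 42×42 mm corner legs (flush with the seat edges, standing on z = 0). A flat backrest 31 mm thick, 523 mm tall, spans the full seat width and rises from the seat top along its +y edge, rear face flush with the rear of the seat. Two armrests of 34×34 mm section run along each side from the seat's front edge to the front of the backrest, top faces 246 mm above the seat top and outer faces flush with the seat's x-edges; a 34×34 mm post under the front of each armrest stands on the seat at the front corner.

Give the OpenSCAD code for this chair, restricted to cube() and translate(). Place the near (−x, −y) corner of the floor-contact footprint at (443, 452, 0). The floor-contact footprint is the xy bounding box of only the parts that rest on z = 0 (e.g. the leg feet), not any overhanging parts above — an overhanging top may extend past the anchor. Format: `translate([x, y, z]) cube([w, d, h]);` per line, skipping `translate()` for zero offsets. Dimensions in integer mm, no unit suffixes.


translate([443, 452, 415]) cube([510, 474, 38]);
translate([443, 452, 0]) cube([42, 42, 415]);
translate([911, 452, 0]) cube([42, 42, 415]);
translate([443, 884, 0]) cube([42, 42, 415]);
translate([911, 884, 0]) cube([42, 42, 415]);
translate([443, 895, 453]) cube([510, 31, 523]);
translate([443, 452, 665]) cube([34, 443, 34]);
translate([919, 452, 665]) cube([34, 443, 34]);
translate([443, 452, 453]) cube([34, 34, 212]);
translate([919, 452, 453]) cube([34, 34, 212]);
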